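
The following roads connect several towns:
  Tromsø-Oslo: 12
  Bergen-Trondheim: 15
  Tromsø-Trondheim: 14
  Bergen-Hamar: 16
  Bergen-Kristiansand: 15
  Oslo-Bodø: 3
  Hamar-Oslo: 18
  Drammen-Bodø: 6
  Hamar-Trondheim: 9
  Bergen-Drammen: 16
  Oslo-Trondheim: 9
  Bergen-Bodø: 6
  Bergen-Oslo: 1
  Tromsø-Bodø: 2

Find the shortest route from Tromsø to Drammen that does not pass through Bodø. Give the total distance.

29

A few of the Tromsø→Drammen routes:
Tromsø -> Oslo -> Bergen -> Drammen: 12 + 1 + 16 = 29
Tromsø -> Trondheim -> Bergen -> Drammen: 14 + 15 + 16 = 45
Tromsø -> Oslo -> Trondheim -> Bergen -> Drammen: 12 + 9 + 15 + 16 = 52
Tromsø -> Trondheim -> Hamar -> Bergen -> Drammen: 14 + 9 + 16 + 16 = 55
Tromsø -> Trondheim -> Oslo -> Bergen -> Drammen: 14 + 9 + 1 + 16 = 40
The minimum is 29.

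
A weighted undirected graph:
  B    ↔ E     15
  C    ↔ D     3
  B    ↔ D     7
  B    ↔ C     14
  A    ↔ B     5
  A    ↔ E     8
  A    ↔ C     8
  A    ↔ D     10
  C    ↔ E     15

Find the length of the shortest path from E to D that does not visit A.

18

A few of the E→D routes:
E-C-D: 15 + 3 = 18
E-B-C-D: 15 + 14 + 3 = 32
E-B-D: 15 + 7 = 22
The minimum is 18.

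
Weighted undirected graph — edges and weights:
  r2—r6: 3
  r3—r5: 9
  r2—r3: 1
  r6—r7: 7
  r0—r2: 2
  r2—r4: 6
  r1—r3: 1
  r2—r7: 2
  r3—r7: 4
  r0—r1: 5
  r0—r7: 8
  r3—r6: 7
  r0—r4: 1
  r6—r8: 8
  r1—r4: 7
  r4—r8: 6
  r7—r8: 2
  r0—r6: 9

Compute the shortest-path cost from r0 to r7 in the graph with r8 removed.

4

Comparing a few candidate routes:
r0 → r7: 8
r0 → r2 → r7: 2 + 2 = 4
r0 → r4 → r2 → r7: 1 + 6 + 2 = 9
r0 → r2 → r3 → r7: 2 + 1 + 4 = 7
Best route has total 4.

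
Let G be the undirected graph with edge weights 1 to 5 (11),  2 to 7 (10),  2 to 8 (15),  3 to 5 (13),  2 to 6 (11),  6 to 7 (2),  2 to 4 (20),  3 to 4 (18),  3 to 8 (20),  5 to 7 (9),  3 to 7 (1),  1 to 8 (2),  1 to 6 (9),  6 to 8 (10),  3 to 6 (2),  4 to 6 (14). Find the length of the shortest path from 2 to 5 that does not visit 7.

Checking several routes:
2 -> 6 -> 1 -> 5: 11 + 9 + 11 = 31
2 -> 6 -> 3 -> 5: 11 + 2 + 13 = 26
2 -> 8 -> 1 -> 5: 15 + 2 + 11 = 28
Shortest: 26.

26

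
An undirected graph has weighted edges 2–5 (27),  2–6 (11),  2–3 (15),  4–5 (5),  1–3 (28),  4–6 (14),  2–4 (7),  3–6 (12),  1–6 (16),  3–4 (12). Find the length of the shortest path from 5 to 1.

35

Checking several routes:
5→4→2→6→1: 5 + 7 + 11 + 16 = 39
5→4→6→1: 5 + 14 + 16 = 35
5→2→6→1: 27 + 11 + 16 = 54
5→4→3→1: 5 + 12 + 28 = 45
5→4→3→6→1: 5 + 12 + 12 + 16 = 45
Shortest: 35.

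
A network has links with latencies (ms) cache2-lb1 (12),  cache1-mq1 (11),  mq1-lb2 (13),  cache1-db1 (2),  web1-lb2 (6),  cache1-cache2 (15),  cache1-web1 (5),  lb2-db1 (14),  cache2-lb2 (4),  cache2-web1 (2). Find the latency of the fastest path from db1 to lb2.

A few of the db1→lb2 routes:
db1 -> cache1 -> web1 -> lb2: 2 + 5 + 6 = 13
db1 -> lb2: 14
db1 -> cache1 -> web1 -> cache2 -> lb2: 2 + 5 + 2 + 4 = 13
Shortest: 13 ms.

13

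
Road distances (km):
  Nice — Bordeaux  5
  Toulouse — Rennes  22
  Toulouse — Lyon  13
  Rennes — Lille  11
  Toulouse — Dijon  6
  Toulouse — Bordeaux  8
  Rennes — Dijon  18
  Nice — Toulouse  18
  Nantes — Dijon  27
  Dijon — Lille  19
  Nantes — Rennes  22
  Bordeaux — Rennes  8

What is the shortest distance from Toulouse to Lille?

25

Checking several routes:
Toulouse -> Dijon -> Lille: 6 + 19 = 25
Toulouse -> Bordeaux -> Rennes -> Lille: 8 + 8 + 11 = 27
Toulouse -> Rennes -> Lille: 22 + 11 = 33
Shortest: 25 km.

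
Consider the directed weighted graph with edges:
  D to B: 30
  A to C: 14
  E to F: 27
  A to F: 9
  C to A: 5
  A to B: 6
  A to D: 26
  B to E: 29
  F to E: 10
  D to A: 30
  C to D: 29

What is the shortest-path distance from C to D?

29

Paths from C to D:
C→A→D: 5 + 26 = 31
C→D: 29
Shortest: 29.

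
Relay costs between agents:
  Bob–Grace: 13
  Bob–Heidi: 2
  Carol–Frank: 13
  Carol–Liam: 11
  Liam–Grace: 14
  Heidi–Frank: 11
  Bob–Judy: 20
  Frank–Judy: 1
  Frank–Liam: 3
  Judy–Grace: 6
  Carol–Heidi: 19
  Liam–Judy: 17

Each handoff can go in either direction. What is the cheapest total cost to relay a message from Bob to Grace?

13

Some routes from Bob to Grace:
Bob → Grace: 13
Bob → Heidi → Frank → Judy → Grace: 2 + 11 + 1 + 6 = 20
Bob → Heidi → Frank → Liam → Grace: 2 + 11 + 3 + 14 = 30
Bob → Judy → Grace: 20 + 6 = 26
The minimum is 13.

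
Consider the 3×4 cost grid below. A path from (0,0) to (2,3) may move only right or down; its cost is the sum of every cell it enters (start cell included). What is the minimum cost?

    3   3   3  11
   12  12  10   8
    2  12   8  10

Best path: (0,0) (0,1) (0,2) (1,2) (1,3) (2,3)
Cost: 3 + 3 + 3 + 10 + 8 + 10 = 37
For comparison, the top-then-right route costs 38.

37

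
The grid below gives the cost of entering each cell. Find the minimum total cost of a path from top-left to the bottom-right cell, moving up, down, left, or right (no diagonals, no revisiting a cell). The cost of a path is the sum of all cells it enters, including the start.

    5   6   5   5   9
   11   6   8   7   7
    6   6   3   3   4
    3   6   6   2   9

Best path: [0,0] → [0,1] → [1,1] → [2,1] → [2,2] → [2,3] → [3,3] → [3,4]
Cost: 5 + 6 + 6 + 6 + 3 + 3 + 2 + 9 = 40

40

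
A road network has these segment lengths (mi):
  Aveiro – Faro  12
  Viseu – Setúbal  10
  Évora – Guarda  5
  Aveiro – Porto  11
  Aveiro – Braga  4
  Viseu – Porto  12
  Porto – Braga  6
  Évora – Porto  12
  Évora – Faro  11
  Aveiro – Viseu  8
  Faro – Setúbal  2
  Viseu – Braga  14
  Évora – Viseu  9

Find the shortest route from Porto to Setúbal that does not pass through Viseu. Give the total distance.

Paths from Porto to Setúbal avoiding Viseu:
Porto → Braga → Aveiro → Faro → Setúbal: 6 + 4 + 12 + 2 = 24
Porto → Aveiro → Faro → Setúbal: 11 + 12 + 2 = 25
Porto → Évora → Faro → Setúbal: 12 + 11 + 2 = 25
The minimum is 24 mi.

24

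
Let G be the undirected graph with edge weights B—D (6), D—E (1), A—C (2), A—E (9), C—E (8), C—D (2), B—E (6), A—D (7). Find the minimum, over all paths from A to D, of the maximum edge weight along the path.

2

Comparing a few candidate routes:
A-E-B-D: max(9, 6, 6) = 9
A-E-D: max(9, 1) = 9
A-D: max(7) = 7
A-C-D: max(2, 2) = 2
A-C-E-D: max(2, 8, 1) = 8
A-C-E-B-D: max(2, 8, 6, 6) = 8
Best route has worst link 2.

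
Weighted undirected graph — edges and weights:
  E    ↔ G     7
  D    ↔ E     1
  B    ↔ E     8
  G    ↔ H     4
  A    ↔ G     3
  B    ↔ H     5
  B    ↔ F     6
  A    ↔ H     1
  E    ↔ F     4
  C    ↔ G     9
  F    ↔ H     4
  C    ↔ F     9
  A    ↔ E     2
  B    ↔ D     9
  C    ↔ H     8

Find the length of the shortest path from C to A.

9

Checking several routes:
C → F → E → A: 9 + 4 + 2 = 15
C → G → H → A: 9 + 4 + 1 = 14
C → G → A: 9 + 3 = 12
C → H → A: 8 + 1 = 9
C → H → G → A: 8 + 4 + 3 = 15
C → F → H → A: 9 + 4 + 1 = 14
Best route has total 9.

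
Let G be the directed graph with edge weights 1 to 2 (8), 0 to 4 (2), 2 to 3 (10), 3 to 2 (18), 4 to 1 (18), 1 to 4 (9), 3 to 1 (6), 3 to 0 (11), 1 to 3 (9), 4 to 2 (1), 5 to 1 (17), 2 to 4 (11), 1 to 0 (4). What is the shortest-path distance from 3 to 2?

Checking several routes:
3→0→4→2: 11 + 2 + 1 = 14
3→1→2: 6 + 8 = 14
3→1→0→4→2: 6 + 4 + 2 + 1 = 13
3→1→4→2: 6 + 9 + 1 = 16
Shortest: 13.

13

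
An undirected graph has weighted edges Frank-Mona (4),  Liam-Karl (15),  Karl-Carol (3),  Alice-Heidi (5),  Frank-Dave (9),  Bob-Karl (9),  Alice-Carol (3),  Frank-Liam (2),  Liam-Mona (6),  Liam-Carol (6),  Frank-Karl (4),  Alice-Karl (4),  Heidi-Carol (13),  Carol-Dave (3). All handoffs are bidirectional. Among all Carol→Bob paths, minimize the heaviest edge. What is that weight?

Checking several routes:
Carol-Liam-Mona-Frank-Karl-Bob: max(6, 6, 4, 4, 9) = 9
Carol-Heidi-Alice-Karl-Bob: max(13, 5, 4, 9) = 13
Carol-Karl-Bob: max(3, 9) = 9
Carol-Dave-Frank-Karl-Bob: max(3, 9, 4, 9) = 9
Carol-Alice-Karl-Bob: max(3, 4, 9) = 9
Carol-Liam-Frank-Karl-Bob: max(6, 2, 4, 9) = 9
Best route has worst link 9.

9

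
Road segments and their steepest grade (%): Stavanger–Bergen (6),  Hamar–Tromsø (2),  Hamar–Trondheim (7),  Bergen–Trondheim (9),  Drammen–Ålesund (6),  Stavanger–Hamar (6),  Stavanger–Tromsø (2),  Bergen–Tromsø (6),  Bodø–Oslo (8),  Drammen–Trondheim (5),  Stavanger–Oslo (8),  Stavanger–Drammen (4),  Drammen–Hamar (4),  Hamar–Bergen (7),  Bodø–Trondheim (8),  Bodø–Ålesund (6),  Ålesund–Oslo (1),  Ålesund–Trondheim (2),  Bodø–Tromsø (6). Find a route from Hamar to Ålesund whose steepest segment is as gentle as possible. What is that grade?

Comparing a few candidate routes:
Hamar-Tromsø-Stavanger-Drammen-Trondheim-Ålesund: max(2, 2, 4, 5, 2) = 5
Hamar-Drammen-Trondheim-Ålesund: max(4, 5, 2) = 5
Hamar-Tromsø-Bodø-Ålesund: max(2, 6, 6) = 6
Smallest bottleneck: 5%.

5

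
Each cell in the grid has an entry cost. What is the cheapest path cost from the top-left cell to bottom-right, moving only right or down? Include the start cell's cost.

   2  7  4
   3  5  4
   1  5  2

13

One optimal route is r0c0 → r1c0 → r2c0 → r2c1 → r2c2.
Its cost is 2 + 3 + 1 + 5 + 2 = 13.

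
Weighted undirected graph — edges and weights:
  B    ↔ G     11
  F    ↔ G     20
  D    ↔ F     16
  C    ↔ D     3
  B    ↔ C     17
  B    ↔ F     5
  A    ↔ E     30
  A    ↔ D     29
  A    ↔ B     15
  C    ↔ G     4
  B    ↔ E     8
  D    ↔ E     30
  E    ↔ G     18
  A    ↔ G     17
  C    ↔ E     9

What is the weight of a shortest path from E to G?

Some routes from E to G:
E → B → F → G: 8 + 5 + 20 = 33
E → B → F → D → C → G: 8 + 5 + 16 + 3 + 4 = 36
E → B → C → G: 8 + 17 + 4 = 29
E → B → G: 8 + 11 = 19
E → C → G: 9 + 4 = 13
E → G: 18
Shortest: 13.

13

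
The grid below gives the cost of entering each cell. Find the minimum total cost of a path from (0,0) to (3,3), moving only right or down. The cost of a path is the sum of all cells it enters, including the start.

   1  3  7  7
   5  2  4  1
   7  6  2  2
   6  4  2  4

Cheapest: r0c0 r0c1 r1c1 r1c2 r1c3 r2c3 r3c3
  1 + 3 + 2 + 4 + 1 + 2 + 4 = 17

17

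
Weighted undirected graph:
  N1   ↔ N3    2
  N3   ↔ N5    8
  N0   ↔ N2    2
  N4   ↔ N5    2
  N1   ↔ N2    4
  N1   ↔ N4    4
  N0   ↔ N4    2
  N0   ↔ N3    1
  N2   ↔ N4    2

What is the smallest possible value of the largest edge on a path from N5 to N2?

2

Checking several routes:
N5 - N4 - N0 - N2: max(2, 2, 2) = 2
N5 - N4 - N0 - N3 - N1 - N2: max(2, 2, 1, 2, 4) = 4
N5 - N4 - N2: max(2, 2) = 2
Smallest bottleneck: 2.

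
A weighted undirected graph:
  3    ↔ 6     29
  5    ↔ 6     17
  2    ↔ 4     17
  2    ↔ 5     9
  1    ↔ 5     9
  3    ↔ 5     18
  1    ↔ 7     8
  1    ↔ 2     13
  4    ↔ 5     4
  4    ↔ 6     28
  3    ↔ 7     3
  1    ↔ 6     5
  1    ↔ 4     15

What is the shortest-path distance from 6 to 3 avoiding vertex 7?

29

Checking several routes:
6 - 1 - 4 - 5 - 3: 5 + 15 + 4 + 18 = 42
6 - 3: 29
6 - 1 - 5 - 3: 5 + 9 + 18 = 32
6 - 1 - 2 - 5 - 3: 5 + 13 + 9 + 18 = 45
6 - 5 - 3: 17 + 18 = 35
Best route has total 29.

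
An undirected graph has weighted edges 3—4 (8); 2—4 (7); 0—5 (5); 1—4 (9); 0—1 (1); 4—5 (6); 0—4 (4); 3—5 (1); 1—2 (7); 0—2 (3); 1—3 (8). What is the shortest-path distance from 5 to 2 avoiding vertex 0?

13

Some routes from 5 to 2 avoiding 0:
5 - 4 - 1 - 2: 6 + 9 + 7 = 22
5 - 3 - 1 - 2: 1 + 8 + 7 = 16
5 - 4 - 2: 6 + 7 = 13
5 - 3 - 4 - 2: 1 + 8 + 7 = 16
Best route has total 13.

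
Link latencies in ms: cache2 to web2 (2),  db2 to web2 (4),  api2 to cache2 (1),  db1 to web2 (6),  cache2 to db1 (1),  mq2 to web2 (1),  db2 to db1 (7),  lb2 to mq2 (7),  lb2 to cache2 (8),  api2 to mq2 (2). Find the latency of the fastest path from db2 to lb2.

12

Some routes from db2 to lb2:
db2 → web2 → mq2 → lb2: 4 + 1 + 7 = 12
db2 → web2 → cache2 → api2 → mq2 → lb2: 4 + 2 + 1 + 2 + 7 = 16
db2 → web2 → mq2 → api2 → cache2 → lb2: 4 + 1 + 2 + 1 + 8 = 16
db2 → web2 → cache2 → lb2: 4 + 2 + 8 = 14
Shortest: 12 ms.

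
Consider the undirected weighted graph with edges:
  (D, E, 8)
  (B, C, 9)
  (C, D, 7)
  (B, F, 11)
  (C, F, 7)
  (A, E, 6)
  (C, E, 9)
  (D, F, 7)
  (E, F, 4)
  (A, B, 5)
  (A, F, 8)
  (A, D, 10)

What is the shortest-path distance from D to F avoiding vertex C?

Some routes from D to F avoiding C:
D - A - B - F: 10 + 5 + 11 = 26
D - F: 7
D - E - F: 8 + 4 = 12
D - A - E - F: 10 + 6 + 4 = 20
D - E - A - F: 8 + 6 + 8 = 22
D - A - F: 10 + 8 = 18
The minimum is 7.

7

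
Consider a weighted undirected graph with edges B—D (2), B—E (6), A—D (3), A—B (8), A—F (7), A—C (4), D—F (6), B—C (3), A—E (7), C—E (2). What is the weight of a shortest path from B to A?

Checking several routes:
B→D→A: 2 + 3 = 5
B→A: 8
B→C→E→A: 3 + 2 + 7 = 12
B→C→A: 3 + 4 = 7
B→E→C→A: 6 + 2 + 4 = 12
Shortest: 5.

5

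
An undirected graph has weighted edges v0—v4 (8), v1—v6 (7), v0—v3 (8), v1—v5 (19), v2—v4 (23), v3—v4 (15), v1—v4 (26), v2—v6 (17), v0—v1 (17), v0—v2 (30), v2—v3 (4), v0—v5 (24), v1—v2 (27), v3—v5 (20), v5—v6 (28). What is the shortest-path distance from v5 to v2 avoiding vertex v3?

Checking several routes:
v5 - v6 - v1 - v2: 28 + 7 + 27 = 62
v5 - v1 - v6 - v2: 19 + 7 + 17 = 43
v5 - v1 - v2: 19 + 27 = 46
v5 - v0 - v2: 24 + 30 = 54
v5 - v0 - v4 - v2: 24 + 8 + 23 = 55
v5 - v6 - v2: 28 + 17 = 45
Shortest: 43.

43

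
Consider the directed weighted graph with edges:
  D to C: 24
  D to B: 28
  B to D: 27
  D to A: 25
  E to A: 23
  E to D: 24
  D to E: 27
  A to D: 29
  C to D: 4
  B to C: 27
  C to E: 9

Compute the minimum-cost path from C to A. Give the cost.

29

Routes from C to A:
C-D-E-A: 4 + 27 + 23 = 54
C-E-A: 9 + 23 = 32
C-E-D-A: 9 + 24 + 25 = 58
C-D-A: 4 + 25 = 29
The minimum is 29.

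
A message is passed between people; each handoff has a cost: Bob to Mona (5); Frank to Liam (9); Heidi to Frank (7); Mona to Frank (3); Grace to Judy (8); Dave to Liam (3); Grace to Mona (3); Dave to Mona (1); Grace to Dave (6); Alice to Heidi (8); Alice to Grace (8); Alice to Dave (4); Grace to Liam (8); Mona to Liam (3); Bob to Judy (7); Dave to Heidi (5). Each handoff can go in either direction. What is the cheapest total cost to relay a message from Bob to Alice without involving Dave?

A few of the Bob→Alice routes:
Bob -> Judy -> Grace -> Alice: 7 + 8 + 8 = 23
Bob -> Mona -> Grace -> Alice: 5 + 3 + 8 = 16
Bob -> Mona -> Frank -> Liam -> Grace -> Alice: 5 + 3 + 9 + 8 + 8 = 33
Bob -> Mona -> Liam -> Frank -> Heidi -> Alice: 5 + 3 + 9 + 7 + 8 = 32
Bob -> Mona -> Frank -> Heidi -> Alice: 5 + 3 + 7 + 8 = 23
Bob -> Mona -> Liam -> Grace -> Alice: 5 + 3 + 8 + 8 = 24
Shortest: 16.

16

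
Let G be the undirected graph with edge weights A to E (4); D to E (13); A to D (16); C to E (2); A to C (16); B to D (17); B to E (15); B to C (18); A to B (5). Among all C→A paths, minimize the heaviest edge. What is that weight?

A few of the C→A routes:
C-E-D-B-A: max(2, 13, 17, 5) = 17
C-A: max(16) = 16
C-E-A: max(2, 4) = 4
C-E-B-A: max(2, 15, 5) = 15
C-E-D-A: max(2, 13, 16) = 16
The minimum achievable maximum is 4.

4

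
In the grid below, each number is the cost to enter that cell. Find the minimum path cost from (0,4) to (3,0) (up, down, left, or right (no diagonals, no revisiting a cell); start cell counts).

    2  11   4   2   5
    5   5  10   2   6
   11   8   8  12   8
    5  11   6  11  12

45

Path (0,4) -> (0,3) -> (0,2) -> (0,1) -> (0,0) -> (1,0) -> (2,0) -> (3,0): 5 + 2 + 4 + 11 + 2 + 5 + 11 + 5 = 45.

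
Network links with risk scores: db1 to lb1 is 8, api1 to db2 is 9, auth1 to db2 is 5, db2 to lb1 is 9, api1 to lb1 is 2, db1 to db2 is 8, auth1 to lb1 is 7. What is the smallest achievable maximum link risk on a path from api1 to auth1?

7

Some routes from api1 to auth1:
api1 → lb1 → db2 → auth1: max(2, 9, 5) = 9
api1 → lb1 → db1 → db2 → auth1: max(2, 8, 8, 5) = 8
api1 → lb1 → auth1: max(2, 7) = 7
Smallest bottleneck: 7.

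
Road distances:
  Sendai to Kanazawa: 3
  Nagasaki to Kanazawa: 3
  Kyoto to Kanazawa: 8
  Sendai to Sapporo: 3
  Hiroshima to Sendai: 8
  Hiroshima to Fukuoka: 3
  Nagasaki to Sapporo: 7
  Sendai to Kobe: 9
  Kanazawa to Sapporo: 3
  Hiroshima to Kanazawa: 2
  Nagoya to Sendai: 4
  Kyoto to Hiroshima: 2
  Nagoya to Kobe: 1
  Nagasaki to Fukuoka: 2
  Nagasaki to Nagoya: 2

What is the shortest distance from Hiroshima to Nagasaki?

Some routes from Hiroshima to Nagasaki:
Hiroshima-Kanazawa-Sapporo-Nagasaki: 2 + 3 + 7 = 12
Hiroshima-Kanazawa-Nagasaki: 2 + 3 = 5
Hiroshima-Kanazawa-Sendai-Nagoya-Nagasaki: 2 + 3 + 4 + 2 = 11
Hiroshima-Fukuoka-Nagasaki: 3 + 2 = 5
The minimum is 5.

5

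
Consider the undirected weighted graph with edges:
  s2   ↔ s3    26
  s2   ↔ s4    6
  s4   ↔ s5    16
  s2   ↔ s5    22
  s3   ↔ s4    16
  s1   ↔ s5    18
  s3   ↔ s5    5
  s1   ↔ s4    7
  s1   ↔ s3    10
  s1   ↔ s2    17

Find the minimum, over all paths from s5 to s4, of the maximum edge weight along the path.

10

Checking several routes:
s5→s4: max(16) = 16
s5→s1→s4: max(18, 7) = 18
s5→s3→s1→s4: max(5, 10, 7) = 10
s5→s1→s3→s4: max(18, 10, 16) = 18
s5→s3→s1→s2→s4: max(5, 10, 17, 6) = 17
s5→s3→s4: max(5, 16) = 16
Best route has worst link 10.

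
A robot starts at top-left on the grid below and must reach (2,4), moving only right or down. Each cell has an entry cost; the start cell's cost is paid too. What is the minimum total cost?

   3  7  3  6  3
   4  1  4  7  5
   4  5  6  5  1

24

Path [0,0] -> [1,0] -> [1,1] -> [1,2] -> [2,2] -> [2,3] -> [2,4]: 3 + 4 + 1 + 4 + 6 + 5 + 1 = 24.
(Top row then right column would cost 28.)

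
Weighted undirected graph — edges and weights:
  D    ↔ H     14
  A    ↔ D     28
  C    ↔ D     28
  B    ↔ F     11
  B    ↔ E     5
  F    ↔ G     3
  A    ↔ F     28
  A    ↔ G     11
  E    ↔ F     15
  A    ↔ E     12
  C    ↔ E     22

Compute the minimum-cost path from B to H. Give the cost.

Comparing a few candidate routes:
B→E→A→D→H: 5 + 12 + 28 + 14 = 59
B→F→G→A→D→H: 11 + 3 + 11 + 28 + 14 = 67
B→E→C→D→H: 5 + 22 + 28 + 14 = 69
B→E→F→G→A→D→H: 5 + 15 + 3 + 11 + 28 + 14 = 76
Best route has total 59.

59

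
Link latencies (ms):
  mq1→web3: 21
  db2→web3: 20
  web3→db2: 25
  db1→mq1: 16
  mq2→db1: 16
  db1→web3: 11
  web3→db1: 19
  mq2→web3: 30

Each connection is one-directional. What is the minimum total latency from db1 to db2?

36

Paths from db1 to db2:
db1 → web3 → db2: 11 + 25 = 36
db1 → mq1 → web3 → db2: 16 + 21 + 25 = 62
The minimum is 36 ms.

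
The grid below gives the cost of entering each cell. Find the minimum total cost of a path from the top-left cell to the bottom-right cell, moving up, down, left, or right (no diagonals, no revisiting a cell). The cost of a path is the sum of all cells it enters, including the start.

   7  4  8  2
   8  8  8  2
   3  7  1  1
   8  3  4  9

Path (0,0)→(0,1)→(0,2)→(0,3)→(1,3)→(2,3)→(3,3): 7 + 4 + 8 + 2 + 2 + 1 + 9 = 33.

33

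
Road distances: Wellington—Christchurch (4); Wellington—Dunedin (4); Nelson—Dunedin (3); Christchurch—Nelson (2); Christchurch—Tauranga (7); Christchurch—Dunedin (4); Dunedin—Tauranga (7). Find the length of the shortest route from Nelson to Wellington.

6

Checking several routes:
Nelson -> Christchurch -> Wellington: 2 + 4 = 6
Nelson -> Dunedin -> Wellington: 3 + 4 = 7
Nelson -> Christchurch -> Dunedin -> Wellington: 2 + 4 + 4 = 10
Nelson -> Dunedin -> Christchurch -> Wellington: 3 + 4 + 4 = 11
Shortest: 6.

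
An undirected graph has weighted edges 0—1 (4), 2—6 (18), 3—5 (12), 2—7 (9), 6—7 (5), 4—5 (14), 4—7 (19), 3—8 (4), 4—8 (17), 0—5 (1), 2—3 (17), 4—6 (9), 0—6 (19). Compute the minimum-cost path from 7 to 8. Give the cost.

30

Comparing a few candidate routes:
7-2-3-8: 9 + 17 + 4 = 30
7-6-0-5-3-8: 5 + 19 + 1 + 12 + 4 = 41
7-6-4-8: 5 + 9 + 17 = 31
7-4-8: 19 + 17 = 36
The minimum is 30.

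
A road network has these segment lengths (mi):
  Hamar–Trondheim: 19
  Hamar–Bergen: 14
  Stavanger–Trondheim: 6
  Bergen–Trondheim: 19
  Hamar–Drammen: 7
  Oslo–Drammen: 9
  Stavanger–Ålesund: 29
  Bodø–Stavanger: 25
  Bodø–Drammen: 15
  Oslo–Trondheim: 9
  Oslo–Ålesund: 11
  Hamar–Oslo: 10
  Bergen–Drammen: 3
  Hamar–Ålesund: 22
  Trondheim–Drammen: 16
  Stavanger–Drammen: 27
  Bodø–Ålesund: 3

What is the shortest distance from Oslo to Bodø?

A few of the Oslo→Bodø routes:
Oslo→Hamar→Drammen→Bodø: 10 + 7 + 15 = 32
Oslo→Drammen→Bodø: 9 + 15 = 24
Oslo→Trondheim→Stavanger→Bodø: 9 + 6 + 25 = 40
Oslo→Trondheim→Drammen→Bodø: 9 + 16 + 15 = 40
Oslo→Ålesund→Bodø: 11 + 3 = 14
Oslo→Hamar→Ålesund→Bodø: 10 + 22 + 3 = 35
The minimum is 14 mi.

14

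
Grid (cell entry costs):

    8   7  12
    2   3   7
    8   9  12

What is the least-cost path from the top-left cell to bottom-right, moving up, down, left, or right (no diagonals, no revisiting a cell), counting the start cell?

32

One optimal route is r0c0 -> r1c0 -> r1c1 -> r1c2 -> r2c2.
Its cost is 8 + 2 + 3 + 7 + 12 = 32.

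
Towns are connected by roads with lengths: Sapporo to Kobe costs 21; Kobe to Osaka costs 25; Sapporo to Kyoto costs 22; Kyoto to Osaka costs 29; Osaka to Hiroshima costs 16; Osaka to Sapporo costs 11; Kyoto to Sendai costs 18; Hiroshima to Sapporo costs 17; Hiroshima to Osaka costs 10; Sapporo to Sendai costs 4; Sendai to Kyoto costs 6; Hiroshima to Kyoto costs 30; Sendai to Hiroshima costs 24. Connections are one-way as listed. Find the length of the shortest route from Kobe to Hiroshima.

41

Paths from Kobe to Hiroshima:
Kobe→Osaka→Sapporo→Kyoto→Sendai→Hiroshima: 25 + 11 + 22 + 18 + 24 = 100
Kobe→Osaka→Sapporo→Sendai→Hiroshima: 25 + 11 + 4 + 24 = 64
Kobe→Osaka→Hiroshima: 25 + 16 = 41
Best route has total 41.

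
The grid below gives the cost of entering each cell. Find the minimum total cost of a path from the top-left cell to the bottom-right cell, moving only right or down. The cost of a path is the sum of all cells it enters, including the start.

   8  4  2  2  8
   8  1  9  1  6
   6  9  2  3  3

23

Path [0,0]→[0,1]→[0,2]→[0,3]→[1,3]→[2,3]→[2,4]: 8 + 4 + 2 + 2 + 1 + 3 + 3 = 23.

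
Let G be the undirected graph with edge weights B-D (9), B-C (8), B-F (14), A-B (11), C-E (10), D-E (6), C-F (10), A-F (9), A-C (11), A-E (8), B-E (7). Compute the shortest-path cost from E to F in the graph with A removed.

20

Some routes from E to F avoiding A:
E-C-F: 10 + 10 = 20
E-B-F: 7 + 14 = 21
E-D-B-F: 6 + 9 + 14 = 29
E-B-C-F: 7 + 8 + 10 = 25
E-C-B-F: 10 + 8 + 14 = 32
Best route has total 20.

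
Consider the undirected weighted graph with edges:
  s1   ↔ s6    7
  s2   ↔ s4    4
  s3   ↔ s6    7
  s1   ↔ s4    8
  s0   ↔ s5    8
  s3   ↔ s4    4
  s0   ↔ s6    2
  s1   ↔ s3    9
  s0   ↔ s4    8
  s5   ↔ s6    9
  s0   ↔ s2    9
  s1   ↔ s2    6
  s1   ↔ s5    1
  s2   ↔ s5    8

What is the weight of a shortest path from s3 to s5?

10

Checking several routes:
s3→s4→s2→s1→s5: 4 + 4 + 6 + 1 = 15
s3→s4→s1→s5: 4 + 8 + 1 = 13
s3→s1→s5: 9 + 1 = 10
Shortest: 10.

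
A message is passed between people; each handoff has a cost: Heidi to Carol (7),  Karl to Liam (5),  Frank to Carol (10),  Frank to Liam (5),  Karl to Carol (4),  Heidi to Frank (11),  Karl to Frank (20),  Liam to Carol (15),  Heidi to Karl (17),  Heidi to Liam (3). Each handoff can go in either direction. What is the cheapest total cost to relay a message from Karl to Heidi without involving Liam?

11

A few of the Karl→Heidi routes:
Karl→Heidi: 17
Karl→Carol→Heidi: 4 + 7 = 11
Karl→Carol→Frank→Heidi: 4 + 10 + 11 = 25
The minimum is 11.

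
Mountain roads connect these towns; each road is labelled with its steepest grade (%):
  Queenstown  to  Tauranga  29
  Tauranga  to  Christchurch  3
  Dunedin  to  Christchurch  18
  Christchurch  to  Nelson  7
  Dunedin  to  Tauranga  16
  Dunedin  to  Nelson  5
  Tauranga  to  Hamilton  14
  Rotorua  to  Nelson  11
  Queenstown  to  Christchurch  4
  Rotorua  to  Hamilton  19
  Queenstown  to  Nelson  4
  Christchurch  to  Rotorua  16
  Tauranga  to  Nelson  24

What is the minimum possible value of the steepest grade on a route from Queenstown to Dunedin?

Checking several routes:
Queenstown → Christchurch → Rotorua → Nelson → Dunedin: max(4, 16, 11, 5) = 16
Queenstown → Nelson → Rotorua → Christchurch → Tauranga → Dunedin: max(4, 11, 16, 3, 16) = 16
Queenstown → Christchurch → Nelson → Dunedin: max(4, 7, 5) = 7
Queenstown → Christchurch → Tauranga → Dunedin: max(4, 3, 16) = 16
Queenstown → Nelson → Dunedin: max(4, 5) = 5
Best route has worst link 5%.

5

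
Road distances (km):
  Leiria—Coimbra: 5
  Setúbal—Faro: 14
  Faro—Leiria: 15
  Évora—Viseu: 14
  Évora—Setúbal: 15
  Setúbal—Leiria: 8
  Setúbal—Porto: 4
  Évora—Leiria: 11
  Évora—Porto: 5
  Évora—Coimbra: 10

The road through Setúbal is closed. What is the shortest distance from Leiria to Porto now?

16

Candidate routes:
Leiria -> Évora -> Porto: 11 + 5 = 16
Leiria -> Coimbra -> Évora -> Porto: 5 + 10 + 5 = 20
Best route has total 16 km.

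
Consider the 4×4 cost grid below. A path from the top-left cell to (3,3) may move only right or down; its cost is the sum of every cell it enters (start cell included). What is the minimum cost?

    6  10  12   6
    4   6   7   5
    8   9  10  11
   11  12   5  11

Take [0,0] -> [1,0] -> [1,1] -> [1,2] -> [2,2] -> [3,2] -> [3,3] for a total of 6 + 4 + 6 + 7 + 10 + 5 + 11 = 49.
For comparison, the top-then-right route costs 61.

49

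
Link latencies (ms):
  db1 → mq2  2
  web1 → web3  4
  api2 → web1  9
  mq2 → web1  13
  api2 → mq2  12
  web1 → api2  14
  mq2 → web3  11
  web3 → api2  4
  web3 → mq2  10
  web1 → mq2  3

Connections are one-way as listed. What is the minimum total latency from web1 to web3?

Paths from web1 to web3:
web1-web3: 4
web1-mq2-web3: 3 + 11 = 14
web1-api2-mq2-web3: 14 + 12 + 11 = 37
Shortest: 4 ms.

4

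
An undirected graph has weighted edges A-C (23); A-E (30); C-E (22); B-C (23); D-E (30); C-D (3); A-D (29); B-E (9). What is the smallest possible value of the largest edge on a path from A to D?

A few of the A→D routes:
A-C-B-E-D: max(23, 23, 9, 30) = 30
A-D: max(29) = 29
A-C-D: max(23, 3) = 23
Smallest bottleneck: 23.

23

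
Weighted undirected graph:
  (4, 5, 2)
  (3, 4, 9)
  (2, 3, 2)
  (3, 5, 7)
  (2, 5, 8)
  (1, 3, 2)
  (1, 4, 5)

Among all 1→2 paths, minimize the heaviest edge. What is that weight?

2

A few of the 1→2 routes:
1-4-5-2: max(5, 2, 8) = 8
1-3-5-2: max(2, 7, 8) = 8
1-4-5-3-2: max(5, 2, 7, 2) = 7
1-3-2: max(2, 2) = 2
The minimum achievable maximum is 2.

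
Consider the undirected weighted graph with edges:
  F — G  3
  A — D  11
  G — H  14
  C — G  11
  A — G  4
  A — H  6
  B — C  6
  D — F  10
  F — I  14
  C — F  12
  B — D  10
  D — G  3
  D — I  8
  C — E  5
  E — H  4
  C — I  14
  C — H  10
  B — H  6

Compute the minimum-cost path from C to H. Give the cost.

9

Comparing a few candidate routes:
C -> B -> H: 6 + 6 = 12
C -> G -> H: 11 + 14 = 25
C -> G -> A -> H: 11 + 4 + 6 = 21
C -> E -> H: 5 + 4 = 9
C -> H: 10
Shortest: 9.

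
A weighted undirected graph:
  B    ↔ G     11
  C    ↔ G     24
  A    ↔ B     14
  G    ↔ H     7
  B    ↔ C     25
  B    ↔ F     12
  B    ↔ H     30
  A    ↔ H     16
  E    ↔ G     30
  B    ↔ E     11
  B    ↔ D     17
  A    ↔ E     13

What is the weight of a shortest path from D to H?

35

Checking several routes:
D → B → G → H: 17 + 11 + 7 = 35
D → B → E → A → H: 17 + 11 + 13 + 16 = 57
D → B → H: 17 + 30 = 47
D → B → A → H: 17 + 14 + 16 = 47
Shortest: 35.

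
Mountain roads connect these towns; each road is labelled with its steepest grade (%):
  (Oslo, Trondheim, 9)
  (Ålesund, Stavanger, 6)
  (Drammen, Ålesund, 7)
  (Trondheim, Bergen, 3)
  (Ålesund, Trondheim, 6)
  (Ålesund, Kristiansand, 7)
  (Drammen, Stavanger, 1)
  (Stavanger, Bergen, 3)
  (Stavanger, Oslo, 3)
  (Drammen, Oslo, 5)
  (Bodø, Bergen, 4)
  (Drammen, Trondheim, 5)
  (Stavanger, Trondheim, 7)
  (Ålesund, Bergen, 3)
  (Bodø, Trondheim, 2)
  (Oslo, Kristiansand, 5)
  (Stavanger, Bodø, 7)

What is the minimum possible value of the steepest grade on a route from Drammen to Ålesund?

3

Comparing a few candidate routes:
Drammen-Oslo-Stavanger-Bergen-Ålesund: max(5, 3, 3, 3) = 5
Drammen-Stavanger-Bergen-Ålesund: max(1, 3, 3) = 3
Drammen-Trondheim-Bergen-Ålesund: max(5, 3, 3) = 5
Drammen-Trondheim-Bodø-Bergen-Ålesund: max(5, 2, 4, 3) = 5
The minimum achievable maximum is 3%.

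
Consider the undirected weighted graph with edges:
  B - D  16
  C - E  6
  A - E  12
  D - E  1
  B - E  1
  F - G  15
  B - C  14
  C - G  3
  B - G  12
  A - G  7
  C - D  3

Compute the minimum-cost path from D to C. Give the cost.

3

A few of the D→C routes:
D -> E -> A -> G -> C: 1 + 12 + 7 + 3 = 23
D -> E -> B -> G -> C: 1 + 1 + 12 + 3 = 17
D -> B -> E -> C: 16 + 1 + 6 = 23
D -> C: 3
D -> E -> B -> C: 1 + 1 + 14 = 16
D -> E -> C: 1 + 6 = 7
Shortest: 3.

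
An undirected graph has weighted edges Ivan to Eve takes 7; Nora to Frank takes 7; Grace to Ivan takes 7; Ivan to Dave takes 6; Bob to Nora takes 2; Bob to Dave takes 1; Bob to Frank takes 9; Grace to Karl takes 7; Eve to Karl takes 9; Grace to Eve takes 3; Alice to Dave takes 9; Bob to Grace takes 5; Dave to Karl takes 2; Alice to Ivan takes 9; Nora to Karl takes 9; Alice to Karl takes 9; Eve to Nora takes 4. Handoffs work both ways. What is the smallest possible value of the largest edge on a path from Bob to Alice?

9

Some routes from Bob to Alice:
Bob-Dave-Karl-Eve-Ivan-Alice: max(1, 2, 9, 7, 9) = 9
Bob-Dave-Karl-Nora-Eve-Grace-Ivan-Alice: max(1, 2, 9, 4, 3, 7, 9) = 9
Bob-Dave-Karl-Nora-Eve-Ivan-Alice: max(1, 2, 9, 4, 7, 9) = 9
The minimum achievable maximum is 9.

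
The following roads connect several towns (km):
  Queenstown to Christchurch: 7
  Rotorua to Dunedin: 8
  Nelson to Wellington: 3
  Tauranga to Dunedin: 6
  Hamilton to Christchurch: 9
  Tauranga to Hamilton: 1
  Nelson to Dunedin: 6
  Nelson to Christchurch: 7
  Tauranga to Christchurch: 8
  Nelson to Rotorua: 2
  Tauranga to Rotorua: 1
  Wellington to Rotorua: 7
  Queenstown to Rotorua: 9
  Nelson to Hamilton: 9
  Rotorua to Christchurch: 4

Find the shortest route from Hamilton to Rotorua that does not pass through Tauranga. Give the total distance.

11

A few of the Hamilton→Rotorua routes:
Hamilton - Nelson - Rotorua: 9 + 2 = 11
Hamilton - Christchurch - Nelson - Rotorua: 9 + 7 + 2 = 18
Hamilton - Christchurch - Rotorua: 9 + 4 = 13
Best route has total 11 km.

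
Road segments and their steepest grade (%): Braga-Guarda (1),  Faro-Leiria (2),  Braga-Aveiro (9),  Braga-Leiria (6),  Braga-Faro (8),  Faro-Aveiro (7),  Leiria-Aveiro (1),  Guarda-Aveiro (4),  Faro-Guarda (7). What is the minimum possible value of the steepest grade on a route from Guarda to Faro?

4

Some routes from Guarda to Faro:
Guarda - Braga - Leiria - Aveiro - Faro: max(1, 6, 1, 7) = 7
Guarda - Faro: max(7) = 7
Guarda - Braga - Leiria - Faro: max(1, 6, 2) = 6
Guarda - Aveiro - Leiria - Faro: max(4, 1, 2) = 4
The minimum achievable maximum is 4%.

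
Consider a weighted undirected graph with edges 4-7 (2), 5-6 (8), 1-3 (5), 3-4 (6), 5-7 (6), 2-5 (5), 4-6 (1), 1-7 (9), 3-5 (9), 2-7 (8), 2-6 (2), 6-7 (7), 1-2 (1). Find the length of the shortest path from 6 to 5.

Some routes from 6 to 5:
6→7→5: 7 + 6 = 13
6→2→5: 2 + 5 = 7
6→2→7→5: 2 + 8 + 6 = 16
6→5: 8
6→4→3→5: 1 + 6 + 9 = 16
6→4→7→5: 1 + 2 + 6 = 9
Shortest: 7.

7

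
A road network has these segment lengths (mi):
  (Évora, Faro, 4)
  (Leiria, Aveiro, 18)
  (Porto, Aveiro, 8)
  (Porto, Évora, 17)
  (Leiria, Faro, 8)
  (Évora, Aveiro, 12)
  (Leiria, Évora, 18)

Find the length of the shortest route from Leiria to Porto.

26

Candidate routes:
Leiria → Faro → Évora → Aveiro → Porto: 8 + 4 + 12 + 8 = 32
Leiria → Aveiro → Porto: 18 + 8 = 26
Leiria → Aveiro → Évora → Porto: 18 + 12 + 17 = 47
Leiria → Évora → Aveiro → Porto: 18 + 12 + 8 = 38
Leiria → Faro → Évora → Porto: 8 + 4 + 17 = 29
Leiria → Évora → Porto: 18 + 17 = 35
Best route has total 26 mi.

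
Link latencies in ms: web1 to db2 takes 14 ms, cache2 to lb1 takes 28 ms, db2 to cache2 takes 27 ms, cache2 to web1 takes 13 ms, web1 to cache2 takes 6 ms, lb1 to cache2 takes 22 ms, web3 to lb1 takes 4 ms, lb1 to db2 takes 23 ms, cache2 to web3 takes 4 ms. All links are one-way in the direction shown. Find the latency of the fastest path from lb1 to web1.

35

Candidate routes:
lb1 - cache2 - web1: 22 + 13 = 35
lb1 - db2 - cache2 - web1: 23 + 27 + 13 = 63
Shortest: 35 ms.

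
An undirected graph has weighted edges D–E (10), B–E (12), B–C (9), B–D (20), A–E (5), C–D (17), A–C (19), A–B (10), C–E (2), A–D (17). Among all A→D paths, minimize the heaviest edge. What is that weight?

Checking several routes:
A→D: max(17) = 17
A→E→D: max(5, 10) = 10
A→B→E→D: max(10, 12, 10) = 12
A→B→C→E→D: max(10, 9, 2, 10) = 10
Smallest bottleneck: 10.

10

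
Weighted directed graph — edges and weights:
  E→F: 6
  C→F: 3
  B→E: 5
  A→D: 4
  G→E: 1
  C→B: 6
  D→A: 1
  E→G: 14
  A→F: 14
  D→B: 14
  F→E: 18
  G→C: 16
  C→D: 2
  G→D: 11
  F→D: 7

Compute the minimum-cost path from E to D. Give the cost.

13

Candidate routes:
E -> G -> D: 14 + 11 = 25
E -> G -> C -> D: 14 + 16 + 2 = 32
E -> F -> D: 6 + 7 = 13
E -> G -> C -> F -> D: 14 + 16 + 3 + 7 = 40
Shortest: 13.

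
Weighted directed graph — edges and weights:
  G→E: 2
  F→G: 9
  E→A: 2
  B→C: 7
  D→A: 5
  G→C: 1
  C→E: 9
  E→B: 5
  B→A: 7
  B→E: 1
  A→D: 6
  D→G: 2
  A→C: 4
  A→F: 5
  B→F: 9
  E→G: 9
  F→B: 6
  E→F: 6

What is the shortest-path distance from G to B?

Checking several routes:
G→C→E→F→B: 1 + 9 + 6 + 6 = 22
G→C→E→B: 1 + 9 + 5 = 15
G→E→A→F→B: 2 + 2 + 5 + 6 = 15
G→E→B: 2 + 5 = 7
G→E→F→B: 2 + 6 + 6 = 14
Shortest: 7.

7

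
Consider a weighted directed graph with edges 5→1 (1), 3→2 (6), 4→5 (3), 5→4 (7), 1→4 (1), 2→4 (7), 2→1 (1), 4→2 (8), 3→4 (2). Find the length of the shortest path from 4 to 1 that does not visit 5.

Candidate routes:
4 → 2 → 1: 8 + 1 = 9
Best route has total 9.

9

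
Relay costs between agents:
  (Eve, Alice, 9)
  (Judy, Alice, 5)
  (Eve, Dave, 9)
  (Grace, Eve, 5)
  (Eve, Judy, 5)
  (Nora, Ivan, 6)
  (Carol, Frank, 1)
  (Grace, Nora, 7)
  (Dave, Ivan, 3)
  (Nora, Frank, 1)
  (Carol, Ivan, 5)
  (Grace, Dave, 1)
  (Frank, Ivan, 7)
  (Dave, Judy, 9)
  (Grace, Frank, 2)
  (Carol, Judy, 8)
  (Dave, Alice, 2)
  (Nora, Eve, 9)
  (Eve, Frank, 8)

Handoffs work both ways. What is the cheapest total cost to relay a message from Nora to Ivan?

Checking several routes:
Nora - Frank - Carol - Ivan: 1 + 1 + 5 = 7
Nora - Frank - Grace - Dave - Ivan: 1 + 2 + 1 + 3 = 7
Nora - Ivan: 6
Shortest: 6.

6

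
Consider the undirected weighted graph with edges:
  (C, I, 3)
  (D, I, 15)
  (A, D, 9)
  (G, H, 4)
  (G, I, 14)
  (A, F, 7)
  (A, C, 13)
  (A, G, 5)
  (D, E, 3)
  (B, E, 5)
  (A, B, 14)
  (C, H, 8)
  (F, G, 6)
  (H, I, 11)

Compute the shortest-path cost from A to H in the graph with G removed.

Checking several routes:
A → C → I → H: 13 + 3 + 11 = 27
A → D → I → C → H: 9 + 15 + 3 + 8 = 35
A → D → I → H: 9 + 15 + 11 = 35
A → C → H: 13 + 8 = 21
The minimum is 21.

21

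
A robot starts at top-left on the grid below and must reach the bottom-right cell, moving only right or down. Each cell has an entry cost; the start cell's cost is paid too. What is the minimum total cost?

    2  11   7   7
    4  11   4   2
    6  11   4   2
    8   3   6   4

Take [0,0] → [1,0] → [1,1] → [1,2] → [1,3] → [2,3] → [3,3] for a total of 2 + 4 + 11 + 4 + 2 + 2 + 4 = 29.
(Top row then right column would cost 35.)

29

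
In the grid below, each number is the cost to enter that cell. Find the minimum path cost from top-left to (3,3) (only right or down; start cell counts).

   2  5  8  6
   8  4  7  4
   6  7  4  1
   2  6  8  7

30

Take r0c0 -> r0c1 -> r1c1 -> r1c2 -> r1c3 -> r2c3 -> r3c3 for a total of 2 + 5 + 4 + 7 + 4 + 1 + 7 = 30.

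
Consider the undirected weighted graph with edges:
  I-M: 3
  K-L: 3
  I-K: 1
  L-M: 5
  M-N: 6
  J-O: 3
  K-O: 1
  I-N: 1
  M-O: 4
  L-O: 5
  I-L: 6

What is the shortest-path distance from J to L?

Checking several routes:
J - O - K - I - M - L: 3 + 1 + 1 + 3 + 5 = 13
J - O - M - L: 3 + 4 + 5 = 12
J - O - K - I - L: 3 + 1 + 1 + 6 = 11
J - O - K - L: 3 + 1 + 3 = 7
J - O - L: 3 + 5 = 8
Best route has total 7.

7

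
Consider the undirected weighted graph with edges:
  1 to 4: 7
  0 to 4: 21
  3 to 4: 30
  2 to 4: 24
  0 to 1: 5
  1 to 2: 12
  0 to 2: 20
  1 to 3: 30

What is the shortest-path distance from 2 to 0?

Some routes from 2 to 0:
2 → 1 → 0: 12 + 5 = 17
2 → 4 → 0: 24 + 21 = 45
2 → 0: 20
2 → 1 → 4 → 0: 12 + 7 + 21 = 40
2 → 4 → 1 → 0: 24 + 7 + 5 = 36
Best route has total 17.

17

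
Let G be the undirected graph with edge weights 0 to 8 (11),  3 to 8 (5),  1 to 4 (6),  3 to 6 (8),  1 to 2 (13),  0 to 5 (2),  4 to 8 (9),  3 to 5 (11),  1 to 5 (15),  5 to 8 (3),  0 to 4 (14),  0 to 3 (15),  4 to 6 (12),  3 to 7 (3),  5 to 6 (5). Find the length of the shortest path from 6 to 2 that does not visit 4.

33

Routes from 6 to 2 avoiding 4:
6-5-1-2: 5 + 15 + 13 = 33
6-3-8-0-5-1-2: 8 + 5 + 11 + 2 + 15 + 13 = 54
6-3-5-1-2: 8 + 11 + 15 + 13 = 47
6-3-0-8-5-1-2: 8 + 15 + 11 + 3 + 15 + 13 = 65
6-3-8-5-1-2: 8 + 5 + 3 + 15 + 13 = 44
6-3-0-5-1-2: 8 + 15 + 2 + 15 + 13 = 53
Shortest: 33.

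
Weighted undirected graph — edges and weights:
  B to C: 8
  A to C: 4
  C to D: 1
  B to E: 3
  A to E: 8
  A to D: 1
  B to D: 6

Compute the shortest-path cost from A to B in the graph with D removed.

Paths from A to B avoiding D:
A -> E -> B: 8 + 3 = 11
A -> C -> B: 4 + 8 = 12
Best route has total 11.

11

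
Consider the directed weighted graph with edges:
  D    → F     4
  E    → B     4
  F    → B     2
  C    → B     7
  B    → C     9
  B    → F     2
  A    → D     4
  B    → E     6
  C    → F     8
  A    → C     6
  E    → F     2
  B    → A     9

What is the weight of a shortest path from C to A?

16

Routes from C to A:
C → F → B → A: 8 + 2 + 9 = 19
C → B → A: 7 + 9 = 16
The minimum is 16.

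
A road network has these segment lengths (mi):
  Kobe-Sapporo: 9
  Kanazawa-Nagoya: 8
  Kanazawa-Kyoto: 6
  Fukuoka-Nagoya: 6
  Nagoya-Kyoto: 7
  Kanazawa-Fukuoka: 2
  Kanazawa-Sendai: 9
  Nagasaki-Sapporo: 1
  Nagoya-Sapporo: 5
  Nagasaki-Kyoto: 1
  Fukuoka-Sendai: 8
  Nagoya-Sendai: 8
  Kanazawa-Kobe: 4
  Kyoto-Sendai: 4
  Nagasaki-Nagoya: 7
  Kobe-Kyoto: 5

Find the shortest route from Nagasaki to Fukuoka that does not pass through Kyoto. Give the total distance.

12

Checking several routes:
Nagasaki - Sapporo - Nagoya - Fukuoka: 1 + 5 + 6 = 12
Nagasaki - Nagoya - Fukuoka: 7 + 6 = 13
Nagasaki - Sapporo - Kobe - Kanazawa - Fukuoka: 1 + 9 + 4 + 2 = 16
The minimum is 12 mi.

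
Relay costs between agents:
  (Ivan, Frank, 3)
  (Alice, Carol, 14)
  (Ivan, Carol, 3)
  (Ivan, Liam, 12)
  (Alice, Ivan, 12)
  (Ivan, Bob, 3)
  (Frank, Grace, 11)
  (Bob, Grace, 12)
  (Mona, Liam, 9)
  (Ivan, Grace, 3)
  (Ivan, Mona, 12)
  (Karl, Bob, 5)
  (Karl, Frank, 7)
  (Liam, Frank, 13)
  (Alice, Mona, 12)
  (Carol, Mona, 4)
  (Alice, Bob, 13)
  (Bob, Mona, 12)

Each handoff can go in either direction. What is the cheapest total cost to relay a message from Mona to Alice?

12

A few of the Mona→Alice routes:
Mona -> Alice: 12
Mona -> Carol -> Ivan -> Alice: 4 + 3 + 12 = 19
Mona -> Carol -> Alice: 4 + 14 = 18
Best route has total 12.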